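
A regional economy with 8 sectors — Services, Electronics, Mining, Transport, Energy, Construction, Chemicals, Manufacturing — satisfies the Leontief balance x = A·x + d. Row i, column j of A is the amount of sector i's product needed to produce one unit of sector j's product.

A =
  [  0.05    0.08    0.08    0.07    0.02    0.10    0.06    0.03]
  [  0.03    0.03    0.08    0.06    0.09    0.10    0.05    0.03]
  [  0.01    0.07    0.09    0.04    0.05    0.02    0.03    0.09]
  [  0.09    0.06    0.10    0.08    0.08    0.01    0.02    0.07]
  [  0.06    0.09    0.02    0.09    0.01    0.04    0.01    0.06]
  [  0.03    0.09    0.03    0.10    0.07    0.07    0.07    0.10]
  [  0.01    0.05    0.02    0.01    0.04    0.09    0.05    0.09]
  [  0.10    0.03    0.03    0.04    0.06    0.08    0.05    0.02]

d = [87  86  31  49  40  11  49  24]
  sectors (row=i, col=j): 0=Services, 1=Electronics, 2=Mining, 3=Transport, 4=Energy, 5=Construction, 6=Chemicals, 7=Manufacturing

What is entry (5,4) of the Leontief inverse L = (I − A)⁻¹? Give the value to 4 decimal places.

Form M = I − A:
  [  0.95   -0.08   -0.08   -0.07   -0.02   -0.10   -0.06   -0.03]
  [ -0.03    0.97   -0.08   -0.06   -0.09   -0.10   -0.05   -0.03]
  [ -0.01   -0.07    0.91   -0.04   -0.05   -0.02   -0.03   -0.09]
  [ -0.09   -0.06   -0.10    0.92   -0.08   -0.01   -0.02   -0.07]
  [ -0.06   -0.09   -0.02   -0.09    0.99   -0.04   -0.01   -0.06]
  [ -0.03   -0.09   -0.03   -0.10   -0.07    0.93   -0.07   -0.10]
  [ -0.01   -0.05   -0.02   -0.01   -0.04   -0.09    0.95   -0.09]
  [ -0.10   -0.03   -0.03   -0.04   -0.06   -0.08   -0.05    0.98]
Leontief inverse L = M⁻¹:
  [  1.0902    0.1365    0.1336    0.1266    0.0719    0.1565    0.0999    0.0884]
  [  0.0699    1.0866    0.1271    0.1159    0.1353    0.1498    0.0851    0.0867]
  [  0.0453    0.1117    1.1314    0.0819    0.0897    0.0630    0.0587    0.1319]
  [  0.1368    0.1175    0.1576    1.1373    0.1276    0.0645    0.0563    0.1231]
  [  0.0978    0.1319    0.0652    0.1358    1.0520    0.0853    0.0406    0.0996]
  [  0.0832    0.1511    0.0866    0.1639    0.1275    1.1343    0.1128    0.1607]
  [  0.0424    0.0897    0.0514    0.0509    0.0768    0.1349    1.0803    0.1301]
  [  0.1353    0.0804    0.0723    0.0897    0.0982    0.1298    0.0837    1.0670]
Total output x = L · d:
  x_0 = 1.0902·87 + 0.1365·86 + 0.1336·31 + 0.1266·49 + 0.0719·40 + 0.1565·11 + 0.0999·49 + 0.0884·24 = 128.5379
  x_1 = 0.0699·87 + 1.0866·86 + 0.1271·31 + 0.1159·49 + 0.1353·40 + 0.1498·11 + 0.0851·49 + 0.0867·24 = 122.4567
  x_2 = 0.0453·87 + 0.1117·86 + 1.1314·31 + 0.0819·49 + 0.0897·40 + 0.0630·11 + 0.0587·49 + 0.1319·24 = 62.9617
  x_3 = 0.1368·87 + 0.1175·86 + 0.1576·31 + 1.1373·49 + 0.1276·40 + 0.0645·11 + 0.0563·49 + 0.1231·24 = 94.1456
  x_4 = 0.0978·87 + 0.1319·86 + 0.0652·31 + 0.1358·49 + 1.0520·40 + 0.0853·11 + 0.0406·49 + 0.0996·24 = 75.9255
  x_5 = 0.0832·87 + 0.1511·86 + 0.0866·31 + 0.1639·49 + 0.1275·40 + 1.1343·11 + 0.1128·49 + 0.1607·24 = 57.9146
  x_6 = 0.0424·87 + 0.0897·86 + 0.0514·31 + 0.0509·49 + 0.0768·40 + 0.1349·11 + 1.0803·49 + 0.1301·24 = 76.0976
  x_7 = 0.1353·87 + 0.0804·86 + 0.0723·31 + 0.0897·49 + 0.0982·40 + 0.1298·11 + 0.0837·49 + 1.0670·24 = 60.3834

L[5,4] = 0.1275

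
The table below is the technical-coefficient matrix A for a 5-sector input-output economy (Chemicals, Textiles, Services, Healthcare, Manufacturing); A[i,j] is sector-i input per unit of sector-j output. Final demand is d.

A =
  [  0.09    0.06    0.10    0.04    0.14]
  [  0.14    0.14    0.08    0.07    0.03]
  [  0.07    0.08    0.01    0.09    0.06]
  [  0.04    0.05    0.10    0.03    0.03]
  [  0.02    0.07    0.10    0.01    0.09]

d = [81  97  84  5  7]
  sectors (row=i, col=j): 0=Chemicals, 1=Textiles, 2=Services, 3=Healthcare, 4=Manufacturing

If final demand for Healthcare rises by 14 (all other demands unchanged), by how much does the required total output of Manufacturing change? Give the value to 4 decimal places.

0.4722

Form M = I − A:
  [  0.91   -0.06   -0.10   -0.04   -0.14]
  [ -0.14    0.86   -0.08   -0.07   -0.03]
  [ -0.07   -0.08    0.99   -0.09   -0.06]
  [ -0.04   -0.05   -0.10    0.97   -0.03]
  [ -0.02   -0.07   -0.10   -0.01    0.91]
Leontief inverse L = M⁻¹:
  [  1.1351    0.1128    0.1502    0.0708    0.1906]
  [  0.2022    1.2027    0.1370    0.1087    0.0834]
  [  0.1062    0.1193    1.0511    0.1115    0.0932]
  [  0.0698    0.0823    0.1257    1.0520    0.0564]
  [  0.0529    0.1090    0.1307    0.0337    1.1204]
Total output x = L · d:
  x_0 = 1.1351·81 + 0.1128·97 + 0.1502·84 + 0.0708·5 + 0.1906·7 = 117.1886
  x_1 = 0.2022·81 + 1.2027·97 + 0.1370·84 + 0.1087·5 + 0.0834·7 = 145.6806
  x_2 = 0.1062·81 + 0.1193·97 + 1.0511·84 + 0.1115·5 + 0.0932·7 = 109.6721
  x_3 = 0.0698·81 + 0.0823·97 + 0.1257·84 + 1.0520·5 + 0.0564·7 = 29.8499
  x_4 = 0.0529·81 + 0.1090·97 + 0.1307·84 + 0.0337·5 + 1.1204·7 = 33.8540
Δx_4 = L[4,3] · Δd_3 = 0.0337 · 14 = 0.4722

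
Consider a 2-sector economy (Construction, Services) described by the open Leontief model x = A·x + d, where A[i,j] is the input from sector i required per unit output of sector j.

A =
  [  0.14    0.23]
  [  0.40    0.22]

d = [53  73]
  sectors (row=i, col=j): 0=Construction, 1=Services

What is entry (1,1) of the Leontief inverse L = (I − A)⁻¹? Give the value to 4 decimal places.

L[1,1] = 1.4858

Form M = I − A:
  [  0.86   -0.23]
  [ -0.40    0.78]
Leontief inverse L = M⁻¹:
  [  1.3476    0.3974]
  [  0.6911    1.4858]
Total output x = L · d:
  x_0 = 1.3476·53 + 0.3974·73 = 100.4319
  x_1 = 0.6911·53 + 1.4858·73 = 145.0933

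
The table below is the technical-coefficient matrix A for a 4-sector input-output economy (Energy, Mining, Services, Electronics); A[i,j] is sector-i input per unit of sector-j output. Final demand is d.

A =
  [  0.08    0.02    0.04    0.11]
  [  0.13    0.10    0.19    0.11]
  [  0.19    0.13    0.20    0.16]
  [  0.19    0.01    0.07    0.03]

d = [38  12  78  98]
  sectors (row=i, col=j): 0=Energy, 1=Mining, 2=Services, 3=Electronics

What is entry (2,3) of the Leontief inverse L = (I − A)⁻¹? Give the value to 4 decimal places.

L[2,3] = 0.2860

Form M = I − A:
  [  0.92   -0.02   -0.04   -0.11]
  [ -0.13    0.90   -0.19   -0.11]
  [ -0.19   -0.13    0.80   -0.16]
  [ -0.19   -0.01   -0.07    0.97]
Leontief inverse L = M⁻¹:
  [  1.1389    0.0383    0.0789    0.1465]
  [  0.2724    1.1641    0.3088    0.2139]
  [  0.3652    0.2051    1.3420    0.2860]
  [  0.2523    0.0343    0.1155    1.0825]
Total output x = L · d:
  x_0 = 1.1389·38 + 0.0383·12 + 0.0789·78 + 0.1465·98 = 64.2488
  x_1 = 0.2724·38 + 1.1641·12 + 0.3088·78 + 0.2139·98 = 69.3680
  x_2 = 0.3652·38 + 0.2051·12 + 1.3420·78 + 0.2860·98 = 149.0488
  x_3 = 0.2523·38 + 0.0343·12 + 0.1155·78 + 1.0825·98 = 125.0870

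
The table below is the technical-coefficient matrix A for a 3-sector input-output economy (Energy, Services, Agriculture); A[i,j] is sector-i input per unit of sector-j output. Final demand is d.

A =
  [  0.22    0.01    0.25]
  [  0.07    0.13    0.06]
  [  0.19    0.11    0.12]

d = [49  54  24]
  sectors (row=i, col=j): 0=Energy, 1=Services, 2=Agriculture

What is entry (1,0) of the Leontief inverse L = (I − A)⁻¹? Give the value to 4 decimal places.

L[1,0] = 0.1332

Form M = I − A:
  [  0.78   -0.01   -0.25]
  [ -0.07    0.87   -0.06]
  [ -0.19   -0.11    0.88]
Leontief inverse L = M⁻¹:
  [  1.3849    0.0662    0.3980]
  [  0.1332    1.1658    0.1173]
  [  0.3157    0.1600    1.2370]
Total output x = L · d:
  x_0 = 1.3849·49 + 0.0662·54 + 0.3980·24 = 80.9897
  x_1 = 0.1332·49 + 1.1658·54 + 0.1173·24 = 72.2955
  x_2 = 0.3157·49 + 0.1600·54 + 1.2370·24 = 53.7961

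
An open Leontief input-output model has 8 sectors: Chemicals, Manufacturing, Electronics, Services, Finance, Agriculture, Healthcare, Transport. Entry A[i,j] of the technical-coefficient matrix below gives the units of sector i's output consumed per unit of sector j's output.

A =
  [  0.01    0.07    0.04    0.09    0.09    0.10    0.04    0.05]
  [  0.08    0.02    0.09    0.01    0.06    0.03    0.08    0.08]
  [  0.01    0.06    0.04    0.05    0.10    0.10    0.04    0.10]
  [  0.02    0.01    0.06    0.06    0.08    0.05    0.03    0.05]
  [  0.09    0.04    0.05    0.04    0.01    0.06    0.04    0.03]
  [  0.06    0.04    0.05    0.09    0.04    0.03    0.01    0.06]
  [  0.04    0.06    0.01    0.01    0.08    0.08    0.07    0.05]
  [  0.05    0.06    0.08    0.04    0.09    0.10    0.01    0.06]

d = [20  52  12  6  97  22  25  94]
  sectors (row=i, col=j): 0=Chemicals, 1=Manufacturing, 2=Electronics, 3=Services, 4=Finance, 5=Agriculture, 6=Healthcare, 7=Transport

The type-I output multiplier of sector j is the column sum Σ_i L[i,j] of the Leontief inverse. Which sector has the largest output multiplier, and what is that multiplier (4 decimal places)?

Form M = I − A:
  [  0.99   -0.07   -0.04   -0.09   -0.09   -0.10   -0.04   -0.05]
  [ -0.08    0.98   -0.09   -0.01   -0.06   -0.03   -0.08   -0.08]
  [ -0.01   -0.06    0.96   -0.05   -0.10   -0.10   -0.04   -0.10]
  [ -0.02   -0.01   -0.06    0.94   -0.08   -0.05   -0.03   -0.05]
  [ -0.09   -0.04   -0.05   -0.04    0.99   -0.06   -0.04   -0.03]
  [ -0.06   -0.04   -0.05   -0.09   -0.04    0.97   -0.01   -0.06]
  [ -0.04   -0.06   -0.01   -0.01   -0.08   -0.08    0.93   -0.05]
  [ -0.05   -0.06   -0.08   -0.04   -0.09   -0.10   -0.01    0.94]
Leontief inverse L = M⁻¹:
  [  1.0521    0.1042    0.0862    0.1320    0.1422    0.1522    0.0710    0.0991]
  [  0.1149    1.0601    0.1298    0.0494    0.1160    0.0901    0.1106    0.1281]
  [  0.0547    0.0977    1.0884    0.0929    0.1540    0.1565    0.0705    0.1506]
  [  0.0490    0.0374    0.0926    1.0920    0.1201    0.0926    0.0516    0.0862]
  [  0.1162    0.0696    0.0828    0.0747    1.0549    0.1041    0.0642    0.0686]
  [  0.0884    0.0685    0.0871    0.1251    0.0864    1.0760    0.0338    0.0997]
  [  0.0763    0.0915    0.0462    0.0434    0.1225    0.1250    1.0974    0.0893]
  [  0.0914    0.0980    0.1271    0.0855    0.1447    0.1569    0.0405    1.1119]
Total output x = L · d:
  x_0 = 1.0521·20 + 0.1042·52 + 0.0862·12 + 0.1320·6 + 0.1422·97 + 0.1522·22 + 0.0710·25 + 0.0991·94 = 56.5184
  x_1 = 0.1149·20 + 1.0601·52 + 0.1298·12 + 0.0494·6 + 0.1160·97 + 0.0901·22 + 0.1106·25 + 0.1281·94 = 87.3221
  x_2 = 0.0547·20 + 0.0977·52 + 1.0884·12 + 0.0929·6 + 0.1540·97 + 0.1565·22 + 0.0705·25 + 0.1506·94 = 54.0979
  x_3 = 0.0490·20 + 0.0374·52 + 0.0926·12 + 1.0920·6 + 0.1201·97 + 0.0926·22 + 0.0516·25 + 0.0862·94 = 33.6700
  x_4 = 0.1162·20 + 0.0696·52 + 0.0828·12 + 0.0747·6 + 1.0549·97 + 0.1041·22 + 0.0642·25 + 0.0686·94 = 120.0576
  x_5 = 0.0884·20 + 0.0685·52 + 0.0871·12 + 0.1251·6 + 0.0864·97 + 1.0760·22 + 0.0338·25 + 0.0997·94 = 49.3978
  x_6 = 0.0763·20 + 0.0915·52 + 0.0462·12 + 0.0434·6 + 0.1225·97 + 0.1250·22 + 1.0974·25 + 0.0893·94 = 57.5625
  x_7 = 0.0914·20 + 0.0980·52 + 0.1271·12 + 0.0855·6 + 0.1447·97 + 0.1569·22 + 0.0405·25 + 1.1119·94 = 131.9792
Output multipliers (column sums of L):
  Chemicals: 1.6430
  Manufacturing: 1.6271
  Electronics: 1.7403
  Services: 1.6950
  Finance: 1.9409
  Agriculture: 1.9535
  Healthcare: 1.5396
  Transport: 1.8335

Agriculture (1.9535)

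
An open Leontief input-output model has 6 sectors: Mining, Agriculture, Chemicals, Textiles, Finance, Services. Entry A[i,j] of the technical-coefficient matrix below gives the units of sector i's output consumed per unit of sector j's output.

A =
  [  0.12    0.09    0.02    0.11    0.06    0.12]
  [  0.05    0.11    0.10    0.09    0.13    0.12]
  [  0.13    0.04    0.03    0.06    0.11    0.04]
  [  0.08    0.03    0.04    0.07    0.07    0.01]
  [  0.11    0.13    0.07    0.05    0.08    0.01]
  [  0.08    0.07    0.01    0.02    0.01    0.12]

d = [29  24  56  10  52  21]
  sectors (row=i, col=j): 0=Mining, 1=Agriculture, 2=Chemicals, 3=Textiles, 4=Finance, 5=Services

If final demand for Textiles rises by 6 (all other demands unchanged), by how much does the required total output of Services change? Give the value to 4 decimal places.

0.3366

Form M = I − A:
  [  0.88   -0.09   -0.02   -0.11   -0.06   -0.12]
  [ -0.05    0.89   -0.10   -0.09   -0.13   -0.12]
  [ -0.13   -0.04    0.97   -0.06   -0.11   -0.04]
  [ -0.08   -0.03   -0.04    0.93   -0.07   -0.01]
  [ -0.11   -0.13   -0.07   -0.05    0.92   -0.01]
  [ -0.08   -0.07   -0.01   -0.02   -0.01    0.88]
Leontief inverse L = M⁻¹:
  [  1.2032    0.1634    0.0597    0.1728    0.1239    0.1924]
  [  0.1487    1.1968    0.1502    0.1586    0.2110    0.1945]
  [  0.2023    0.1034    1.0633    0.1134    0.1646    0.0932]
  [  0.1326    0.0735    0.0646    1.1092    0.1116    0.0449]
  [  0.1889    0.2018    0.1131    0.1126    1.1507    0.0728]
  [  0.1287    0.1152    0.0322    0.0561    0.0455    1.1722]
Total output x = L · d:
  x_0 = 1.2032·29 + 0.1634·24 + 0.0597·56 + 0.1728·10 + 0.1239·52 + 0.1924·21 = 54.3708
  x_1 = 0.1487·29 + 1.1968·24 + 0.1502·56 + 0.1586·10 + 0.2110·52 + 0.1945·21 = 58.0886
  x_2 = 0.2023·29 + 0.1034·24 + 1.0633·56 + 0.1134·10 + 0.1646·52 + 0.0932·21 = 79.5416
  x_3 = 0.1326·29 + 0.0735·24 + 0.0646·56 + 1.1092·10 + 0.1116·52 + 0.0449·21 = 27.0672
  x_4 = 0.1889·29 + 0.2018·24 + 0.1131·56 + 0.1126·10 + 1.1507·52 + 0.0728·21 = 79.1435
  x_5 = 0.1287·29 + 0.1152·24 + 0.0322·56 + 0.0561·10 + 0.0455·52 + 1.1722·21 = 35.8455
Δx_5 = L[5,3] · Δd_3 = 0.0561 · 6 = 0.3366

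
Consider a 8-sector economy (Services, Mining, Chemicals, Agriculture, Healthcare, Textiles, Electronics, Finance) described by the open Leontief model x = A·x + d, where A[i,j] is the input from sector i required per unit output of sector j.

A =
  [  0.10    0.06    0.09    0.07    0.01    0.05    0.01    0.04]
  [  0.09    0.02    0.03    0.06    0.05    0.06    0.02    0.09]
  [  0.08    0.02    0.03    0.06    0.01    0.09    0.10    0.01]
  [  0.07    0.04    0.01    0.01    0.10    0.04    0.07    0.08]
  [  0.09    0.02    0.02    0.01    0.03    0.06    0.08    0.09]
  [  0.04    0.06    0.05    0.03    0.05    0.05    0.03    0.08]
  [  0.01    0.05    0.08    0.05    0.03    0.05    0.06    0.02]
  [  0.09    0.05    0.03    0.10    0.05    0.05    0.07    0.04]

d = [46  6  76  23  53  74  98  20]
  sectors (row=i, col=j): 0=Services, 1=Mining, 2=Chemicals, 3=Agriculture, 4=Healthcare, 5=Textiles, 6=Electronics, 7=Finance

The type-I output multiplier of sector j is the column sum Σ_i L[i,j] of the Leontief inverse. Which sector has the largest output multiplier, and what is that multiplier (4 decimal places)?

Form M = I − A:
  [  0.90   -0.06   -0.09   -0.07   -0.01   -0.05   -0.01   -0.04]
  [ -0.09    0.98   -0.03   -0.06   -0.05   -0.06   -0.02   -0.09]
  [ -0.08   -0.02    0.97   -0.06   -0.01   -0.09   -0.10   -0.01]
  [ -0.07   -0.04   -0.01    0.99   -0.10   -0.04   -0.07   -0.08]
  [ -0.09   -0.02   -0.02   -0.01    0.97   -0.06   -0.08   -0.09]
  [ -0.04   -0.06   -0.05   -0.03   -0.05    0.95   -0.03   -0.08]
  [ -0.01   -0.05   -0.08   -0.05   -0.03   -0.05    0.94   -0.02]
  [ -0.09   -0.05   -0.03   -0.10   -0.05   -0.05   -0.07    0.96]
Leontief inverse L = M⁻¹:
  [  1.1560    0.0906    0.1231    0.1083    0.0393    0.0919    0.0476    0.0793]
  [  0.1444    1.0518    0.0625    0.0976    0.0800    0.0990    0.0575    0.1304]
  [  0.1221    0.0505    1.0644    0.0917    0.0372    0.1261    0.1330    0.0453]
  [  0.1217    0.0701    0.0435    1.0468    0.1268    0.0790    0.1076    0.1201]
  [  0.1373    0.0511    0.0548    0.0481    1.0554    0.0969    0.1141    0.1245]
  [  0.0893    0.0872    0.0784    0.0653    0.0771    1.0875    0.0660    0.1174]
  [  0.0491    0.0730    0.1049    0.0778    0.0542    0.0841    1.0940    0.0513]
  [  0.1478    0.0847    0.0672    0.1387    0.0852    0.0938    0.1120    1.0862]
Total output x = L · d:
  x_0 = 1.1560·46 + 0.0906·6 + 0.1231·76 + 0.1083·23 + 0.0393·53 + 0.0919·74 + 0.0476·98 + 0.0793·20 = 80.7036
  x_1 = 0.1444·46 + 1.0518·6 + 0.0625·76 + 0.0976·23 + 0.0800·53 + 0.0990·74 + 0.0575·98 + 0.1304·20 = 39.7545
  x_2 = 0.1221·46 + 0.0505·6 + 1.0644·76 + 0.0917·23 + 0.0372·53 + 0.1261·74 + 0.1330·98 + 0.0453·20 = 114.1675
  x_3 = 0.1217·46 + 0.0701·6 + 0.0435·76 + 1.0468·23 + 0.1268·53 + 0.0790·74 + 0.1076·98 + 0.1201·20 = 58.9227
  x_4 = 0.1373·46 + 0.0511·6 + 0.0548·76 + 0.0481·23 + 1.0554·53 + 0.0969·74 + 0.1141·98 + 0.1245·20 = 88.6805
  x_5 = 0.0893·46 + 0.0872·6 + 0.0784·76 + 0.0653·23 + 0.0771·53 + 1.0875·74 + 0.0660·98 + 0.1174·20 = 105.4709
  x_6 = 0.0491·46 + 0.0730·6 + 0.1049·76 + 0.0778·23 + 0.0542·53 + 0.0841·74 + 1.0940·98 + 0.0513·20 = 129.7907
  x_7 = 0.1478·46 + 0.0847·6 + 0.0672·76 + 0.1387·23 + 0.0852·53 + 0.0938·74 + 0.1120·98 + 1.0862·20 = 59.7513
Output multipliers (column sums of L):
  Services: 1.9677
  Mining: 1.5591
  Chemicals: 1.5988
  Agriculture: 1.6743
  Healthcare: 1.5553
  Textiles: 1.7583
  Electronics: 1.7318
  Finance: 1.7544

Services (1.9677)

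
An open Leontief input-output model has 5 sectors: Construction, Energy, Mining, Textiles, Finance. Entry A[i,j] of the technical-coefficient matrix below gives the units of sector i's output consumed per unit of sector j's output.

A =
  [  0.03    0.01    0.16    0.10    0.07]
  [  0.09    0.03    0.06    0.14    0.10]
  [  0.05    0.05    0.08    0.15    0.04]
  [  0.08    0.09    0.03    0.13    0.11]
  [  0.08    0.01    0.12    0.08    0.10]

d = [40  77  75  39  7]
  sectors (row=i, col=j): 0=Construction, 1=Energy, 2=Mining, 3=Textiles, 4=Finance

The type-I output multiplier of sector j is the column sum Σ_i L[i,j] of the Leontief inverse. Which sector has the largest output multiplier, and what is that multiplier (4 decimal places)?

Form M = I − A:
  [  0.97   -0.01   -0.16   -0.10   -0.07]
  [ -0.09    0.97   -0.06   -0.14   -0.10]
  [ -0.05   -0.05    0.92   -0.15   -0.04]
  [ -0.08   -0.09   -0.03    0.87   -0.11]
  [ -0.08   -0.01   -0.12   -0.08    0.90]
Leontief inverse L = M⁻¹:
  [  1.0697    0.0394    0.2098    0.1764    0.1185]
  [  0.1363    1.0608    0.1211    0.2221    0.1610]
  [  0.0921    0.0811    1.1279    0.2268    0.0940]
  [  0.1309    0.1208    0.0933    1.2162    0.1764]
  [  0.1205    0.0368    0.1787    0.1565    1.1516]
Total output x = L · d:
  x_0 = 1.0697·40 + 0.0394·77 + 0.2098·75 + 0.1764·39 + 0.1185·7 = 69.2682
  x_1 = 0.1363·40 + 1.0608·77 + 0.1211·75 + 0.2221·39 + 0.1610·7 = 106.0067
  x_2 = 0.0921·40 + 0.0811·77 + 1.1279·75 + 0.2268·39 + 0.0940·7 = 104.0253
  x_3 = 0.1309·40 + 0.1208·77 + 0.0933·75 + 1.2162·39 + 0.1764·7 = 70.2039
  x_4 = 0.1205·40 + 0.0368·77 + 0.1787·75 + 0.1565·39 + 1.1516·7 = 35.2232
Output multipliers (column sums of L):
  Construction: 1.5495
  Energy: 1.3390
  Mining: 1.7308
  Textiles: 1.9979
  Finance: 1.7015

Textiles (1.9979)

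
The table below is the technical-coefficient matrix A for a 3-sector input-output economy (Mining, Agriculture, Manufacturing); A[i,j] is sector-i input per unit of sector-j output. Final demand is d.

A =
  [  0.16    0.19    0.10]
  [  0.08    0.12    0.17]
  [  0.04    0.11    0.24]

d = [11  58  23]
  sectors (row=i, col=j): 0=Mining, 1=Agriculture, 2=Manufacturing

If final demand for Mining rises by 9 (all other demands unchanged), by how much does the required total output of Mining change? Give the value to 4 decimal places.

Form M = I − A:
  [  0.84   -0.19   -0.10]
  [ -0.08    0.88   -0.17]
  [ -0.04   -0.11    0.76]
Leontief inverse L = M⁻¹:
  [  1.2293    0.2939    0.2275]
  [  0.1278    1.1996    0.2852]
  [  0.0832    0.1891    1.3690]
Total output x = L · d:
  x_0 = 1.2293·11 + 0.2939·58 + 0.2275·23 = 35.7976
  x_1 = 0.1278·11 + 1.1996·58 + 0.2852·23 = 77.5418
  x_2 = 0.0832·11 + 0.1891·58 + 1.3690·23 = 43.3704
Δx_0 = L[0,0] · Δd_0 = 1.2293 · 9 = 11.0636

11.0636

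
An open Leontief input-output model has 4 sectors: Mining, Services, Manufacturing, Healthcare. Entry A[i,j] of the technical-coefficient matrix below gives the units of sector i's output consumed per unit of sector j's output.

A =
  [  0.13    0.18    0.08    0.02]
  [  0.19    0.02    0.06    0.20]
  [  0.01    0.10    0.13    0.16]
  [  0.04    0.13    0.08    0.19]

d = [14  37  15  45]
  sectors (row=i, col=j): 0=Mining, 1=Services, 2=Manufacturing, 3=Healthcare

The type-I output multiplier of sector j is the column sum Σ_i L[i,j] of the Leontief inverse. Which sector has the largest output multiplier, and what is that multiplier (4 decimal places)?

Form M = I − A:
  [  0.87   -0.18   -0.08   -0.02]
  [ -0.19    0.98   -0.06   -0.20]
  [ -0.01   -0.10    0.87   -0.16]
  [ -0.04   -0.13   -0.08    0.81]
Leontief inverse L = M⁻¹:
  [  1.2117    0.2528    0.1399    0.1200]
  [  0.2609    1.1226    0.1298    0.3093]
  [  0.0638    0.1705    1.1927    0.2793]
  [  0.1080    0.2095    0.1455    1.3177]
Total output x = L · d:
  x_0 = 1.2117·14 + 0.2528·37 + 0.1399·15 + 0.1200·45 = 33.8128
  x_1 = 0.2609·14 + 1.1226·37 + 0.1298·15 + 0.3093·45 = 61.0537
  x_2 = 0.0638·14 + 0.1705·37 + 1.1927·15 + 0.2793·45 = 37.6580
  x_3 = 0.1080·14 + 0.2095·37 + 0.1455·15 + 1.3177·45 = 70.7434
Output multipliers (column sums of L):
  Mining: 1.6444
  Services: 1.7553
  Manufacturing: 1.6080
  Healthcare: 2.0262

Healthcare (2.0262)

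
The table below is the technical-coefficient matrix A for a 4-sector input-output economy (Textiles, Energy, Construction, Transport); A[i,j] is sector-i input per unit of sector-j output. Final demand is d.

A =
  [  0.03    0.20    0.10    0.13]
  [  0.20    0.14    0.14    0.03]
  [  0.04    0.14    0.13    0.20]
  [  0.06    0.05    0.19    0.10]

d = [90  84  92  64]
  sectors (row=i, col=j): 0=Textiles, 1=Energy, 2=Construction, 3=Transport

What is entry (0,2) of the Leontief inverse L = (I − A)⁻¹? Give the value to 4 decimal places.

L[0,2] = 0.2269

Form M = I − A:
  [  0.97   -0.20   -0.10   -0.13]
  [ -0.20    0.86   -0.14   -0.03]
  [ -0.04   -0.14    0.87   -0.20]
  [ -0.06   -0.05   -0.19    0.90]
Leontief inverse L = M⁻¹:
  [  1.1179    0.3098    0.2269    0.2222]
  [  0.2842    1.2812    0.2703    0.1438]
  [  0.1239    0.2539    1.2720    0.3090]
  [  0.1165    0.1454    0.2987    1.1992]
Total output x = L · d:
  x_0 = 1.1179·90 + 0.3098·84 + 0.2269·92 + 0.2222·64 = 161.7341
  x_1 = 0.2842·90 + 1.2812·84 + 0.2703·92 + 0.1438·64 = 167.2714
  x_2 = 0.1239·90 + 0.2539·84 + 1.2720·92 + 0.3090·64 = 169.2781
  x_3 = 0.1165·90 + 0.1454·84 + 0.2987·92 + 1.1992·64 = 126.9227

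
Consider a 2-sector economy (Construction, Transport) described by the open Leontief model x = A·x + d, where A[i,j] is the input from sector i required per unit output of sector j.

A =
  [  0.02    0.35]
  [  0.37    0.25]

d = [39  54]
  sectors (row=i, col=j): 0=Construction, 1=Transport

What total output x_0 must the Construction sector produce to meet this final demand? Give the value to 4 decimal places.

Form M = I − A:
  [  0.98   -0.35]
  [ -0.37    0.75]
Leontief inverse L = M⁻¹:
  [  1.2386    0.5780]
  [  0.6111    1.6185]
Total output x = L · d:
  x_0 = 1.2386·39 + 0.5780·54 = 79.5211
  x_1 = 0.6111·39 + 1.6185·54 = 111.2304

79.5211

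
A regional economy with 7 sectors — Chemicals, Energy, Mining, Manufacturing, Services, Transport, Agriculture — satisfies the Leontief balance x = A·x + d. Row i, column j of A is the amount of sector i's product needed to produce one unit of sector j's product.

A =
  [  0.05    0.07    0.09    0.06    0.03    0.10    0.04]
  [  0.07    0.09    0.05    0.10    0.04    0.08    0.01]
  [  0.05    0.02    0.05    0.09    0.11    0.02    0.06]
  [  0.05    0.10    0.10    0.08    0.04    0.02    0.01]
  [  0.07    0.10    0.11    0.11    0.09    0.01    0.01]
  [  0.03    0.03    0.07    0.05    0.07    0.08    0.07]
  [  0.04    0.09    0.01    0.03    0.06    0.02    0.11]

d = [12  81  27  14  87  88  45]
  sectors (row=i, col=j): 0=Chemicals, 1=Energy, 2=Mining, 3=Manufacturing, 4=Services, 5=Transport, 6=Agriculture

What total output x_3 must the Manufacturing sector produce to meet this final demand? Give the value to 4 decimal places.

Form M = I − A:
  [  0.95   -0.07   -0.09   -0.06   -0.03   -0.10   -0.04]
  [ -0.07    0.91   -0.05   -0.10   -0.04   -0.08   -0.01]
  [ -0.05   -0.02    0.95   -0.09   -0.11   -0.02   -0.06]
  [ -0.05   -0.10   -0.10    0.92   -0.04   -0.02   -0.01]
  [ -0.07   -0.10   -0.11   -0.11    0.91   -0.01   -0.01]
  [ -0.03   -0.03   -0.07   -0.05   -0.07    0.92   -0.07]
  [ -0.04   -0.09   -0.01   -0.03   -0.06   -0.02    0.89]
Leontief inverse L = M⁻¹:
  [  1.0883    0.1201    0.1417    0.1171    0.0788    0.1368    0.0728]
  [  0.1099    1.1442    0.1065    0.1599    0.0854    0.1190    0.0371]
  [  0.0877    0.0741    1.1025    0.1455    0.1551    0.0467    0.0861]
  [  0.0880    0.1493    0.1498    1.1375    0.0838    0.0522    0.0336]
  [  0.1186    0.1644    0.1758    0.1836    1.1456    0.0483    0.0378]
  [  0.0651    0.0781    0.1172    0.1017    0.1162    1.1091    0.1014]
  [  0.0734    0.1398    0.0491    0.0761    0.0966    0.0486    1.1375]
Total output x = L · d:
  x_0 = 1.0883·12 + 0.1201·81 + 0.1417·27 + 0.1171·14 + 0.0788·87 + 0.1368·88 + 0.0728·45 = 50.4147
  x_1 = 0.1099·12 + 1.1442·81 + 0.1065·27 + 0.1599·14 + 0.0854·87 + 0.1190·88 + 0.0371·45 = 118.6874
  x_2 = 0.0877·12 + 0.0741·81 + 1.1025·27 + 0.1455·14 + 0.1551·87 + 0.0467·88 + 0.0861·45 = 60.3277
  x_3 = 0.0880·12 + 0.1493·81 + 0.1498·27 + 1.1375·14 + 0.0838·87 + 0.0522·88 + 0.0336·45 = 46.5140
  x_4 = 0.1186·12 + 0.1644·81 + 0.1758·27 + 0.1836·14 + 1.1456·87 + 0.0483·88 + 0.0378·45 = 127.6645
  x_5 = 0.0651·12 + 0.0781·81 + 0.1172·27 + 0.1017·14 + 0.1162·87 + 1.1091·88 + 0.1014·45 = 123.9684
  x_6 = 0.0734·12 + 0.1398·81 + 0.0491·27 + 0.0761·14 + 0.0966·87 + 0.0486·88 + 1.1375·45 = 78.4679

46.5140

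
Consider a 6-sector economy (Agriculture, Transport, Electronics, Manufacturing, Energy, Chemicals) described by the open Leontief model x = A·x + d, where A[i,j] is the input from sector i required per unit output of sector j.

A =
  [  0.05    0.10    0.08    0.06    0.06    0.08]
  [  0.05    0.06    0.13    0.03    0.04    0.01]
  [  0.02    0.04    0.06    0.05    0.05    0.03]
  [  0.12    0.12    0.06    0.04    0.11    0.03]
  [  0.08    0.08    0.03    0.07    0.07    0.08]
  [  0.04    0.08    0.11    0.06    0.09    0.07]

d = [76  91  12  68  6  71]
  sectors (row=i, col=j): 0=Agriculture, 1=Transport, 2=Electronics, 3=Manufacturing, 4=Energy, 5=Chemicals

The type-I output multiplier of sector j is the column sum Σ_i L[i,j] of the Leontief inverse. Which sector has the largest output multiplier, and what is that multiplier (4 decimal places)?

Transport (1.7659)

Form M = I − A:
  [  0.95   -0.10   -0.08   -0.06   -0.06   -0.08]
  [ -0.05    0.94   -0.13   -0.03   -0.04   -0.01]
  [ -0.02   -0.04    0.94   -0.05   -0.05   -0.03]
  [ -0.12   -0.12   -0.06    0.96   -0.11   -0.03]
  [ -0.08   -0.08   -0.03   -0.07    0.93   -0.08]
  [ -0.04   -0.08   -0.11   -0.06   -0.09    0.93]
Leontief inverse L = M⁻¹:
  [  1.0891    0.1523    0.1363    0.0947    0.1062    0.1119]
  [  0.0753    1.0946    0.1672    0.0547    0.0704    0.0315]
  [  0.0442    0.0708    1.0900    0.0704    0.0775    0.0487]
  [  0.1647    0.1799    0.1209    1.0798    0.1592    0.0685]
  [  0.1209    0.1346    0.0846    0.1047    1.1168    0.1140]
  [  0.0809    0.1337    0.1652    0.0969    0.1381    1.1040]
Total output x = L · d:
  x_0 = 1.0891·76 + 0.1523·91 + 0.1363·12 + 0.0947·68 + 0.1062·6 + 0.1119·71 = 113.2888
  x_1 = 0.0753·76 + 1.0946·91 + 0.1672·12 + 0.0547·68 + 0.0704·6 + 0.0315·71 = 113.7177
  x_2 = 0.0442·76 + 0.0708·91 + 1.0900·12 + 0.0704·68 + 0.0775·6 + 0.0487·71 = 31.5908
  x_3 = 0.1647·76 + 0.1799·91 + 0.1209·12 + 1.0798·68 + 0.1592·6 + 0.0685·71 = 109.5836
  x_4 = 0.1209·76 + 0.1346·91 + 0.0846·12 + 0.1047·68 + 1.1168·6 + 0.1140·71 = 44.3732
  x_5 = 0.0809·76 + 0.1337·91 + 0.1652·12 + 0.0969·68 + 0.1381·6 + 1.1040·71 = 106.0995
Output multipliers (column sums of L):
  Agriculture: 1.5751
  Transport: 1.7659
  Electronics: 1.7642
  Manufacturing: 1.5012
  Energy: 1.6683
  Chemicals: 1.4786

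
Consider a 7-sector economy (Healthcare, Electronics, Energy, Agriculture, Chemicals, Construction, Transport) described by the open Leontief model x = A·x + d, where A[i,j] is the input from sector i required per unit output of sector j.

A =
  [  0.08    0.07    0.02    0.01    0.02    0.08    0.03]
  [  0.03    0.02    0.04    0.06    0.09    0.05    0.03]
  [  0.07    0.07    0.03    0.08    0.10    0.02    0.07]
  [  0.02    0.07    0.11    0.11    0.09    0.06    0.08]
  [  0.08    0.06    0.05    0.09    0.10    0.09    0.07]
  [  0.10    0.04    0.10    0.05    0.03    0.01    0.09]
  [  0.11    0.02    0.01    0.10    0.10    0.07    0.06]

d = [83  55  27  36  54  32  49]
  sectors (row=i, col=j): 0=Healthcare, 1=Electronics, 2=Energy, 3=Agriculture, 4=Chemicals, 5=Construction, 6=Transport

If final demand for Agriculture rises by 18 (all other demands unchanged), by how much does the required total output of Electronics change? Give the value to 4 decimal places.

1.8778

Form M = I − A:
  [  0.92   -0.07   -0.02   -0.01   -0.02   -0.08   -0.03]
  [ -0.03    0.98   -0.04   -0.06   -0.09   -0.05   -0.03]
  [ -0.07   -0.07    0.97   -0.08   -0.10   -0.02   -0.07]
  [ -0.02   -0.07   -0.11    0.89   -0.09   -0.06   -0.08]
  [ -0.08   -0.06   -0.05   -0.09    0.90   -0.09   -0.07]
  [ -0.10   -0.04   -0.10   -0.05   -0.03    0.99   -0.09]
  [ -0.11   -0.02   -0.01   -0.10   -0.10   -0.07    0.94]
Leontief inverse L = M⁻¹:
  [  1.1180    0.0950    0.0462    0.0414    0.0539    0.1077    0.0600]
  [  0.0712    1.0513    0.0730    0.1043    0.1356    0.0838    0.0683]
  [  0.1236    0.1103    1.0704    0.1385    0.1619    0.0686    0.1176]
  [  0.0866    0.1207    0.1634    1.1872    0.1706    0.1140    0.1434]
  [  0.1481    0.1096    0.1024    0.1596    1.1720    0.1450    0.1306]
  [  0.1526    0.0785    0.1322    0.1017    0.0860    1.0525    0.1330]
  [  0.1700    0.0650    0.0565    0.1594    0.1601    0.1210    1.1126]
Total output x = L · d:
  x_0 = 1.1180·83 + 0.0950·55 + 0.0462·27 + 0.0414·36 + 0.0539·54 + 0.1077·32 + 0.0600·49 = 110.0549
  x_1 = 0.0712·83 + 1.0513·55 + 0.0730·27 + 0.1043·36 + 0.1356·54 + 0.0838·32 + 0.0683·49 = 82.8032
  x_2 = 0.1236·83 + 0.1103·55 + 1.0704·27 + 0.1385·36 + 0.1619·54 + 0.0686·32 + 0.1176·49 = 66.9131
  x_3 = 0.0866·83 + 0.1207·55 + 0.1634·27 + 1.1872·36 + 0.1706·54 + 0.1140·32 + 0.1434·49 = 80.8596
  x_4 = 0.1481·83 + 0.1096·55 + 0.1024·27 + 0.1596·36 + 1.1720·54 + 0.1450·32 + 0.1306·49 = 101.1664
  x_5 = 0.1526·83 + 0.0785·55 + 0.1322·27 + 0.1017·36 + 0.0860·54 + 1.0525·32 + 0.1330·49 = 69.0563
  x_6 = 0.1700·83 + 0.0650·55 + 0.0565·27 + 0.1594·36 + 0.1601·54 + 0.1210·32 + 1.1126·49 = 91.9870
Δx_1 = L[1,3] · Δd_3 = 0.1043 · 18 = 1.8778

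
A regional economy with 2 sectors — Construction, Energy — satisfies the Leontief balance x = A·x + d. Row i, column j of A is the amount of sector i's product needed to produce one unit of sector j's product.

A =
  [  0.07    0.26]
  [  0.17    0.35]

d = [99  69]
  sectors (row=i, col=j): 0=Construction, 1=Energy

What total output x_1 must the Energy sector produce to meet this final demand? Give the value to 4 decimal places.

144.5654

Form M = I − A:
  [  0.93   -0.26]
  [ -0.17    0.65]
Leontief inverse L = M⁻¹:
  [  1.1601    0.4640]
  [  0.3034    1.6598]
Total output x = L · d:
  x_0 = 1.1601·99 + 0.4640·69 = 146.8677
  x_1 = 0.3034·99 + 1.6598·69 = 144.5654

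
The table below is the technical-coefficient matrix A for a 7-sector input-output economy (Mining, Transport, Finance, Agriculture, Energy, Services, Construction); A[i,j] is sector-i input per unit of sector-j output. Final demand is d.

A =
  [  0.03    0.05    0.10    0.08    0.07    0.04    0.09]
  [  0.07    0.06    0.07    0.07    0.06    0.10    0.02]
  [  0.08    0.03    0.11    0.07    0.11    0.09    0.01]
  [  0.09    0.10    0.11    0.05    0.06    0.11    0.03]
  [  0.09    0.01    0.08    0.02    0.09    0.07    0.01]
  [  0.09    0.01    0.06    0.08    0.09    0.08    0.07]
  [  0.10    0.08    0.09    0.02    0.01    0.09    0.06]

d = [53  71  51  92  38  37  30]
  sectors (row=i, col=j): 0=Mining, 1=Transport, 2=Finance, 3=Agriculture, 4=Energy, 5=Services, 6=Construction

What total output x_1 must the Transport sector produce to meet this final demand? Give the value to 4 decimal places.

Form M = I − A:
  [  0.97   -0.05   -0.10   -0.08   -0.07   -0.04   -0.09]
  [ -0.07    0.94   -0.07   -0.07   -0.06   -0.10   -0.02]
  [ -0.08   -0.03    0.89   -0.07   -0.11   -0.09   -0.01]
  [ -0.09   -0.10   -0.11    0.95   -0.06   -0.11   -0.03]
  [ -0.09   -0.01   -0.08   -0.02    0.91   -0.07   -0.01]
  [ -0.09   -0.01   -0.06   -0.08   -0.09    0.92   -0.07]
  [ -0.10   -0.08   -0.09   -0.02   -0.01   -0.09    0.94]
Leontief inverse L = M⁻¹:
  [  1.0995    0.0908    0.1784    0.1273    0.1330    0.1125    0.1229]
  [  0.1353    1.0964    0.1446    0.1208    0.1254    0.1686    0.0556]
  [  0.1521    0.0671    1.1938    0.1244    0.1854    0.1643    0.0469]
  [  0.1686    0.1435    0.2008    1.1130    0.1400    0.1934    0.0727]
  [  0.1414    0.0352    0.1412    0.0601    1.1456    0.1220    0.0390]
  [  0.1599    0.0501    0.1407    0.1301    0.1562    1.1513    0.1094]
  [  0.1634    0.1176    0.1648    0.0725    0.0727    0.1577    1.0986]
Total output x = L · d:
  x_0 = 1.0995·53 + 0.0908·71 + 0.1784·51 + 0.1273·92 + 0.1330·38 + 0.1125·37 + 0.1229·30 = 98.4279
  x_1 = 0.1353·53 + 1.0964·71 + 0.1446·51 + 0.1208·92 + 0.1254·38 + 0.1686·37 + 0.0556·30 = 116.1763
  x_2 = 0.1521·53 + 0.0671·71 + 1.1938·51 + 0.1244·92 + 0.1854·38 + 0.1643·37 + 0.0469·30 = 99.6940
  x_3 = 0.1686·53 + 0.1435·71 + 0.2008·51 + 1.1130·92 + 0.1400·38 + 0.1934·37 + 0.0727·30 = 146.4176
  x_4 = 0.1414·53 + 0.0352·71 + 0.1412·51 + 0.0601·92 + 1.1456·38 + 0.1220·37 + 0.0390·30 = 71.9445
  x_5 = 0.1599·53 + 0.0501·71 + 0.1407·51 + 0.1301·92 + 0.1562·38 + 1.1513·37 + 0.1094·30 = 82.9842
  x_6 = 0.1634·53 + 0.1176·71 + 0.1648·51 + 0.0725·92 + 0.0727·38 + 0.1577·37 + 1.0986·30 = 73.6444

116.1763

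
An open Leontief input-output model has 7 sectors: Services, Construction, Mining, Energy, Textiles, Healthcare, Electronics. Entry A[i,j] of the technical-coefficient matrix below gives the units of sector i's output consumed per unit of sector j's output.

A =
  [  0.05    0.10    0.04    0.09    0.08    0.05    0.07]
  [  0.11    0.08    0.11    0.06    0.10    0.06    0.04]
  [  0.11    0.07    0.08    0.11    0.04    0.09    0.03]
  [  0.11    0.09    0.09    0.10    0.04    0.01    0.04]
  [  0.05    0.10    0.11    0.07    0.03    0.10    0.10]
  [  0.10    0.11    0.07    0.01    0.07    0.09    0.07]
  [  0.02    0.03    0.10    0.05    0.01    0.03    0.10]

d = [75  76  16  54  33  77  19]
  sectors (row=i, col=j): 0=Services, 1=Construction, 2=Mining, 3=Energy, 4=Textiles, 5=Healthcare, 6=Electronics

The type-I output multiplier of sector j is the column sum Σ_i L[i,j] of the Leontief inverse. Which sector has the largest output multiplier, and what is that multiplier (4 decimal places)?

Mining (2.1843)

Form M = I − A:
  [  0.95   -0.10   -0.04   -0.09   -0.08   -0.05   -0.07]
  [ -0.11    0.92   -0.11   -0.06   -0.10   -0.06   -0.04]
  [ -0.11   -0.07    0.92   -0.11   -0.04   -0.09   -0.03]
  [ -0.11   -0.09   -0.09    0.90   -0.04   -0.01   -0.04]
  [ -0.05   -0.10   -0.11   -0.07    0.97   -0.10   -0.10]
  [ -0.10   -0.11   -0.07   -0.01   -0.07    0.91   -0.07]
  [ -0.02   -0.03   -0.10   -0.05   -0.01   -0.03    0.90]
Leontief inverse L = M⁻¹:
  [  1.1269    0.1787    0.1238    0.1584    0.1320    0.1065    0.1297]
  [  0.2012    1.1755    0.2048    0.1437    0.1628    0.1319    0.1095]
  [  0.1990    0.1611    1.1671    0.1880    0.1009    0.1532    0.0930]
  [  0.1892    0.1696    0.1701    1.1755    0.0942    0.0648    0.0957]
  [  0.1412    0.1893    0.2045    0.1477    1.0904    0.1674    0.1670]
  [  0.1819    0.1966    0.1578    0.0811    0.1300    1.1571    0.1362]
  [  0.0720    0.0791    0.1562    0.0989    0.0413    0.0678    1.1397]
Total output x = L · d:
  x_0 = 1.1269·75 + 0.1787·76 + 0.1238·16 + 0.1584·54 + 0.1320·33 + 0.1065·77 + 0.1297·19 = 123.6543
  x_1 = 0.2012·75 + 1.1755·76 + 0.2048·16 + 0.1437·54 + 0.1628·33 + 0.1319·77 + 0.1095·19 = 133.0737
  x_2 = 0.1990·75 + 0.1611·76 + 1.1671·16 + 0.1880·54 + 0.1009·33 + 0.1532·77 + 0.0930·19 = 72.8892
  x_3 = 0.1892·75 + 0.1696·76 + 0.1701·16 + 1.1755·54 + 0.0942·33 + 0.0648·77 + 0.0957·19 = 103.2045
  x_4 = 0.1412·75 + 0.1893·76 + 0.2045·16 + 0.1477·54 + 1.0904·33 + 0.1674·77 + 0.1670·19 = 88.2770
  x_5 = 0.1819·75 + 0.1966·76 + 0.1578·16 + 0.0811·54 + 0.1300·33 + 1.1571·77 + 0.1362·19 = 131.4742
  x_6 = 0.0720·75 + 0.0791·76 + 0.1562·16 + 0.0989·54 + 0.0413·33 + 0.0678·77 + 1.1397·19 = 47.4905
Output multipliers (column sums of L):
  Services: 2.1115
  Construction: 2.1501
  Mining: 2.1843
  Energy: 1.9933
  Textiles: 1.7517
  Healthcare: 1.8488
  Electronics: 1.8707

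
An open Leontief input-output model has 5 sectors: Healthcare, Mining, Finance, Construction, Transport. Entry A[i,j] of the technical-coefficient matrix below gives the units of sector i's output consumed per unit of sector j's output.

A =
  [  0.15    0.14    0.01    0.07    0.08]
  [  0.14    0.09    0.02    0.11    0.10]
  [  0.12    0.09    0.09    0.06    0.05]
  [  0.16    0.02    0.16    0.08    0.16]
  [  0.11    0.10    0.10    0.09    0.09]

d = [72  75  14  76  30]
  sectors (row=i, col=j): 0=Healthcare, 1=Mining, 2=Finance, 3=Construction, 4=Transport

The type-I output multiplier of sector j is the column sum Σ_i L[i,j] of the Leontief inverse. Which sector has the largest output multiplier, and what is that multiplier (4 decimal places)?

Healthcare (2.3063)

Form M = I − A:
  [  0.85   -0.14   -0.01   -0.07   -0.08]
  [ -0.14    0.91   -0.02   -0.11   -0.10]
  [ -0.12   -0.09    0.91   -0.06   -0.05]
  [ -0.16   -0.02   -0.16    0.92   -0.16]
  [ -0.11   -0.10   -0.10   -0.09    0.91]
Leontief inverse L = M⁻¹:
  [  1.2703    0.2228    0.0622    0.1435    0.1648]
  [  0.2637    1.1724    0.0818    0.1840    0.1889]
  [  0.2269    0.1638    1.1401    0.1232    0.1222]
  [  0.3075    0.1251    0.2397    1.1663    0.2590]
  [  0.2379    0.1861    0.1655    0.1664    1.1786]
Total output x = L · d:
  x_0 = 1.2703·72 + 0.2228·75 + 0.0622·14 + 0.1435·76 + 0.1648·30 = 124.8932
  x_1 = 0.2637·72 + 1.1724·75 + 0.0818·14 + 0.1840·76 + 0.1889·30 = 127.7143
  x_2 = 0.2269·72 + 0.1638·75 + 1.1401·14 + 0.1232·76 + 0.1222·30 = 57.6145
  x_3 = 0.3075·72 + 0.1251·75 + 0.2397·14 + 1.1663·76 + 0.2590·30 = 131.2845
  x_4 = 0.2379·72 + 0.1861·75 + 0.1655·14 + 0.1664·76 + 1.1786·30 = 81.4140
Output multipliers (column sums of L):
  Healthcare: 2.3063
  Mining: 1.8703
  Finance: 1.6892
  Construction: 1.7834
  Transport: 1.9136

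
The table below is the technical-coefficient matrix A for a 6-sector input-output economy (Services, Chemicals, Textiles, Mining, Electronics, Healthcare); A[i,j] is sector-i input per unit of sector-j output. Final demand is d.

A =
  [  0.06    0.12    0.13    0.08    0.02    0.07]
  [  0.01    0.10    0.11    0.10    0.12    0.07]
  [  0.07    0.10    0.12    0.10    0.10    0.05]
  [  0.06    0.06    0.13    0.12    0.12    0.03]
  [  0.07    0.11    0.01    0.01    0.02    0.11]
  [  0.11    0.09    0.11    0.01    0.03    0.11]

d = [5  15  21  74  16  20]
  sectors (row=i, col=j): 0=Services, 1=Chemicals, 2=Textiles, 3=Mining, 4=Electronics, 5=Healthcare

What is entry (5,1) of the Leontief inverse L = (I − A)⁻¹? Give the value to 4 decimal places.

Form M = I − A:
  [  0.94   -0.12   -0.13   -0.08   -0.02   -0.07]
  [ -0.01    0.90   -0.11   -0.10   -0.12   -0.07]
  [ -0.07   -0.10    0.88   -0.10   -0.10   -0.05]
  [ -0.06   -0.06   -0.13    0.88   -0.12   -0.03]
  [ -0.07   -0.11   -0.01   -0.01    0.98   -0.11]
  [ -0.11   -0.09   -0.11   -0.01   -0.03    0.89]
Leontief inverse L = M⁻¹:
  [  1.1160    0.2099    0.2317    0.1542    0.0951    0.1343]
  [  0.0694    1.1919    0.2039    0.1687    0.1931    0.1402]
  [  0.1322    0.1995    1.2244    0.1772    0.1775    0.1228]
  [  0.1209    0.1546    0.2281    1.1942    0.1939    0.0987]
  [  0.1088    0.1724    0.0774    0.0522    1.0629    0.1596]
  [  0.1663    0.1787    0.2058    0.0732    0.0912    1.1760]
Total output x = L · d:
  x_0 = 1.1160·5 + 0.2099·15 + 0.2317·21 + 0.1542·74 + 0.0951·16 + 0.1343·20 = 29.2153
  x_1 = 0.0694·5 + 1.1919·15 + 0.2039·21 + 0.1687·74 + 0.1931·16 + 0.1402·20 = 40.8858
  x_2 = 0.1322·5 + 0.1995·15 + 1.2244·21 + 0.1772·74 + 0.1775·16 + 0.1228·20 = 47.7756
  x_3 = 0.1209·5 + 0.1546·15 + 0.2281·21 + 1.1942·74 + 0.1939·16 + 0.0987·20 = 101.1607
  x_4 = 0.1088·5 + 0.1724·15 + 0.0774·21 + 0.0522·74 + 1.0629·16 + 0.1596·20 = 28.8135
  x_5 = 0.1663·5 + 0.1787·15 + 0.2058·21 + 0.0732·74 + 0.0912·16 + 1.1760·20 = 38.2300

L[5,1] = 0.1787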